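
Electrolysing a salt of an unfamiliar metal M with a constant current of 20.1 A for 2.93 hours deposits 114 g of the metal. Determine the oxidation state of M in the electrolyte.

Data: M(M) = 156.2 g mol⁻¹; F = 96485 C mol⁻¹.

+3

Q = I·t = 20.10 A × 10548 s = 212000 C, so n(e⁻) = 212000/96485 = 2.197 mol.
n(M) deposited = 114 / 156.2 = 0.7298 mol.
Electrons per atom = n(e⁻)/n(M) = 2.197 / 0.7298 = 3.01 ≈ 3, so the ion is M³⁺.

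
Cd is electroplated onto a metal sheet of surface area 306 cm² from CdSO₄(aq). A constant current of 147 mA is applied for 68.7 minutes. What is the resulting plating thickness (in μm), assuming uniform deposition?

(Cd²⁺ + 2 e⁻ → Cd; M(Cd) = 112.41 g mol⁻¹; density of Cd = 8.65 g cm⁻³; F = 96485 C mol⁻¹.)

1.33 μm

Q = I·t = 0.1470 × 4122.0 = 605.9 C; n(e⁻) = 0.006280 mol.
n(Cd) = n(e⁻)/2 = 0.003140 mol, so m = 0.003140 × 112.41 = 0.3530 g.
Volume = m/ρ = 0.3530 / 8.65 = 0.04081 cm³.
Thickness = V/A = 0.04081 / 306 = 1.33 × 10⁻⁴ cm = 1.33 μm.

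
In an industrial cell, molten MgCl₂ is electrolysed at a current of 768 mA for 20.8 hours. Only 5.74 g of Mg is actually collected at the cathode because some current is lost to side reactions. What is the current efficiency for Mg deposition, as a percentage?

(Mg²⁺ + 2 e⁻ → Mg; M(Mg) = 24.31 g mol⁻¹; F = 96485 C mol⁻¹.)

79.2 %

Q = I·t = 0.7680 × 74880 = 57510 C; n(e⁻) = 57510/96485 = 0.5960 mol.
Theoretical n(Mg) = n(e⁻)/2 = 0.2980 mol, i.e. m_theo = 0.2980 × 24.31 = 7.245 g.
Efficiency = m_actual / m_theo = 5.74 / 7.245 = 79.2 %.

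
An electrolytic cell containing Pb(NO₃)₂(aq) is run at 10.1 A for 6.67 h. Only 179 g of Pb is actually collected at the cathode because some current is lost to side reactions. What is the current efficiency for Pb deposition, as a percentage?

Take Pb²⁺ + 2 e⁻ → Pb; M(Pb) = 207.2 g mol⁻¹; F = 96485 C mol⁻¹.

68.7 %

Q = I·t = 10.10 × 24012 = 242500 C; n(e⁻) = 242500/96485 = 2.514 mol.
Theoretical n(Pb) = n(e⁻)/2 = 1.257 mol, i.e. m_theo = 1.257 × 207.2 = 260.4 g.
Efficiency = m_actual / m_theo = 179 / 260.4 = 68.7 %.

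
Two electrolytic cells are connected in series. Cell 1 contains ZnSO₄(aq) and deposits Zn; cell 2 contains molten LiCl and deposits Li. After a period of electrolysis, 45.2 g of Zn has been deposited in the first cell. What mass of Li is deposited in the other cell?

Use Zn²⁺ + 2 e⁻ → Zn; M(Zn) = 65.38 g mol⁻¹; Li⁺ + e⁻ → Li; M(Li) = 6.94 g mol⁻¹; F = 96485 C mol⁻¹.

9.60 g

n(Zn) = 45.2 / 65.38 = 0.6913 mol.
Since Zn²⁺ + 2 e⁻ → Zn, n(e⁻) passed = 2 × 0.6913 = 1.383 mol.
Cells in series carry the same charge, so the same 1.383 mol of electrons passes through cell 2.
Li⁺ + e⁻ → Li, so n(Li) = 1.383 / 1 = 1.383 mol.
m(Li) = 1.383 × 6.94 = 9.60 g.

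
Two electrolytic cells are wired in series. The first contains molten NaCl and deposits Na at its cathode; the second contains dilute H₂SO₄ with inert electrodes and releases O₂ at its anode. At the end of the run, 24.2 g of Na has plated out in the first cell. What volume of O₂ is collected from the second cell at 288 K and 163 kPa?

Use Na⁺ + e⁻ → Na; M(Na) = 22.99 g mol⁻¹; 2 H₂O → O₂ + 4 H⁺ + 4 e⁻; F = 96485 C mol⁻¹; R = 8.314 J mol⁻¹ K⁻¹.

3.87 L

n(Na) = 24.2 / 22.99 = 1.053 mol, so n(e⁻) = 1 × 1.053 = 1.053 mol.
The cells are in series, so the same 1.053 mol of electrons passes through the second cell.
2 H₂O → O₂ + 4 H⁺ + 4 e⁻ — 4 mol e⁻ per mol O₂, so n(O₂) = 1.053/4 = 0.2632 mol.
V = nRT/P = (0.2632 × 8.314 × 288) / (163 × 10³) = 0.00387 m³ = 3.87 L.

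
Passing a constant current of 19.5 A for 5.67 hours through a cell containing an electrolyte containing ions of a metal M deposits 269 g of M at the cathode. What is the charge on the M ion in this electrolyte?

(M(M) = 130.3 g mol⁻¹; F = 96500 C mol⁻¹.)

+2

Q = I·t = 19.50 A × 20412 s = 398000 C, so n(e⁻) = 398000/96500 = 4.125 mol.
n(M) deposited = 269 / 130.3 = 2.064 mol.
Electrons per atom = n(e⁻)/n(M) = 4.125 / 2.064 = 2.00 ≈ 2, so the ion is M²⁺.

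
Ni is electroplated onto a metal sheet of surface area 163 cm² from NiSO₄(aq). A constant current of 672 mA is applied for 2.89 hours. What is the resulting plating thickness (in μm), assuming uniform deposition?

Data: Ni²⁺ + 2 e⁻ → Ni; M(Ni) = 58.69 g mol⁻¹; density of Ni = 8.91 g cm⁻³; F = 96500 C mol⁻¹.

Q = I·t = 0.6720 × 10404 = 6991 C; n(e⁻) = 0.07245 mol.
n(Ni) = n(e⁻)/2 = 0.03623 mol, so m = 0.03623 × 58.69 = 2.126 g.
Volume = m/ρ = 2.126 / 8.91 = 0.2386 cm³.
Thickness = V/A = 0.2386 / 163 = 0.00146 cm = 14.6 μm.

14.6 μm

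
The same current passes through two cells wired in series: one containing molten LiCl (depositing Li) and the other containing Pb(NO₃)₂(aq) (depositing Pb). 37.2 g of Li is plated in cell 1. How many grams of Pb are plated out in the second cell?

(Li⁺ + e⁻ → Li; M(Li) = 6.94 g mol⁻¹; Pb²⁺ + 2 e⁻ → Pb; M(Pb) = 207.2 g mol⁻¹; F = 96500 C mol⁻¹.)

n(Li) = 37.2 / 6.94 = 5.360 mol.
Since Li⁺ + e⁻ → Li, n(e⁻) passed = 1 × 5.360 = 5.360 mol.
Cells in series carry the same charge, so the same 5.360 mol of electrons passes through cell 2.
Pb²⁺ + 2 e⁻ → Pb, so n(Pb) = 5.360 / 2 = 2.680 mol.
m(Pb) = 2.680 × 207.2 = 555 g.

555 g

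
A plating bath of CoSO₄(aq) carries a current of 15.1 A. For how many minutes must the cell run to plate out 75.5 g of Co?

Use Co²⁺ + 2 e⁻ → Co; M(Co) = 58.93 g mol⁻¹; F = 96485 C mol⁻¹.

n(Co) = m/M = 75.5 / 58.93 = 1.281 mol.
Each Co atom requires 2 electrons, so n(e⁻) = 2 × 1.281 = 2.562 mol.
Q = n(e⁻)·F = 2.562 × 96485 = 247200 C.
t = Q/I = 247200 / 15.10 A = 16370 s = 273 min.

273 min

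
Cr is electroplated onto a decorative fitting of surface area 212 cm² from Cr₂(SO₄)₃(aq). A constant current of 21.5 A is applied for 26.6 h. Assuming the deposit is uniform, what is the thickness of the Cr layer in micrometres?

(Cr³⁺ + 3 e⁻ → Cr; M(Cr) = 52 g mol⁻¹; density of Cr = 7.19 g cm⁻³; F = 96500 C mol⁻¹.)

Q = I·t = 21.50 × 95760 = 2059000 C; n(e⁻) = 21.34 mol.
n(Cr) = n(e⁻)/3 = 7.112 mol, so m = 7.112 × 52 = 369.8 g.
Volume = m/ρ = 369.8 / 7.19 = 51.43 cm³.
Thickness = V/A = 51.43 / 212 = 0.243 cm = 2430 μm.

2430 μm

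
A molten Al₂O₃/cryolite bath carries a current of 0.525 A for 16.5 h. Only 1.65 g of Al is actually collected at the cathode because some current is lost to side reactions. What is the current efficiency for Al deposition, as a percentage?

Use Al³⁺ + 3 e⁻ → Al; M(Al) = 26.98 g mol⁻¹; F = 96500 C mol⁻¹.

56.8 %

Q = I·t = 0.5250 × 59400 = 31180 C; n(e⁻) = 31180/96500 = 0.3232 mol.
Theoretical n(Al) = n(e⁻)/3 = 0.1077 mol, i.e. m_theo = 0.1077 × 26.98 = 2.906 g.
Efficiency = m_actual / m_theo = 1.65 / 2.906 = 56.8 %.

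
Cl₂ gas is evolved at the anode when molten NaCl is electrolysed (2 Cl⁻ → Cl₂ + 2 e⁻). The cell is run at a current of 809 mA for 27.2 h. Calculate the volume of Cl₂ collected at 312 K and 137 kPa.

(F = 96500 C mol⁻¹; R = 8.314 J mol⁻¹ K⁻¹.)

Q = I·t = 0.8090 A × 97920 s = 79220 C.
n(e⁻) = Q/F = 79220 / 96500 = 0.8209 mol.
2 electrons are transferred per Cl₂ molecule, so n(Cl₂) = 0.8209 / 2 = 0.4105 mol.
V = nRT/P = (0.4105 × 8.314 × 312) / (137 × 10³ Pa) = 0.00777 m³ = 7.77 L.

7.77 L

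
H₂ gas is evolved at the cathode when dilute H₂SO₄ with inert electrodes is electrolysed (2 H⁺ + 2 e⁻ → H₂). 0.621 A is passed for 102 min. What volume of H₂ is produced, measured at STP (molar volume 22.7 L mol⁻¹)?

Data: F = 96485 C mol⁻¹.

Q = I·t = 0.6210 A × 6120.0 s = 3801 C.
n(e⁻) = Q/F = 3801 / 96485 = 0.03939 mol.
2 electrons are transferred per H₂ molecule, so n(H₂) = 0.03939 / 2 = 0.01969 mol.
V = n × V_m = 0.01969 × 22.7 = 0.447 L.

0.447 L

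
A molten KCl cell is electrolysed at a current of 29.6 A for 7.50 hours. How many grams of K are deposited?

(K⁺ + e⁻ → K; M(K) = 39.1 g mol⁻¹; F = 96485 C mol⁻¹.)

324 g

Q = I·t = 29.60 A × 27000 s = 799200 C.
n(e⁻) = Q/F = 799200 / 96485 = 8.283 mol.
K⁺ + e⁻ → K, so n(K) = n(e⁻)/1 = 8.283 mol.
m = n·M = 8.283 × 39.1 = 324 g.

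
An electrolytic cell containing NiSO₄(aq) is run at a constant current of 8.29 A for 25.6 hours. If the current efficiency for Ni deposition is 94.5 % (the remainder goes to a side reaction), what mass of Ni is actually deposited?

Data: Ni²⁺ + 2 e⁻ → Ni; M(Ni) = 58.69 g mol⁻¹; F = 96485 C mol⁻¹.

Q = I·t = 8.290 × 92160 = 764000 C.
n(e⁻) = 764000/96485 = 7.918 mol; theoretically n(Ni) = 7.918/2 = 3.959 mol, m_theo = 232.4 g.
At 94.5 % efficiency, m_actual = 0.945 × 232.4 = 220 g.

220 g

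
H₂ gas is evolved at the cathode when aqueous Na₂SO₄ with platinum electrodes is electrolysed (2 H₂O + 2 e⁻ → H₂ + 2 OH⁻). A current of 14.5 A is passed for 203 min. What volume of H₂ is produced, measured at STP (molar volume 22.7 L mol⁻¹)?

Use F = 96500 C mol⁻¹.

Q = I·t = 14.50 A × 12180 s = 176600 C.
n(e⁻) = Q/F = 176600 / 96500 = 1.830 mol.
2 electrons are transferred per H₂ molecule, so n(H₂) = 1.830 / 2 = 0.9151 mol.
V = n × V_m = 0.9151 × 22.7 = 20.8 L.

20.8 L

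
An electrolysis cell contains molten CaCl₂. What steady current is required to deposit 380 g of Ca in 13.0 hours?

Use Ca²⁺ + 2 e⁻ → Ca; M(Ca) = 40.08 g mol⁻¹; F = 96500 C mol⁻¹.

n(Ca) = 380 / 40.08 = 9.481 mol.
n(e⁻) = 2 × 9.481 = 18.96 mol.
Q = n(e⁻)·F = 18.96 × 96500 = 1830000 C.
I = Q/t = 1830000 / 46800 s = 39.1 A.

39.1 A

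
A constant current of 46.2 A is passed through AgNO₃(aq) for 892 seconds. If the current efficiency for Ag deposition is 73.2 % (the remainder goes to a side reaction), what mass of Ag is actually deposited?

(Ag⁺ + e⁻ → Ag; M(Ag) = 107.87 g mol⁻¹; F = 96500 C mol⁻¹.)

33.7 g

Q = I·t = 46.20 × 892.00 = 41210 C.
n(e⁻) = 41210/96500 = 0.4271 mol; theoretically n(Ag) = 0.4271/1 = 0.4271 mol, m_theo = 46.07 g.
At 73.2 % efficiency, m_actual = 0.732 × 46.07 = 33.7 g.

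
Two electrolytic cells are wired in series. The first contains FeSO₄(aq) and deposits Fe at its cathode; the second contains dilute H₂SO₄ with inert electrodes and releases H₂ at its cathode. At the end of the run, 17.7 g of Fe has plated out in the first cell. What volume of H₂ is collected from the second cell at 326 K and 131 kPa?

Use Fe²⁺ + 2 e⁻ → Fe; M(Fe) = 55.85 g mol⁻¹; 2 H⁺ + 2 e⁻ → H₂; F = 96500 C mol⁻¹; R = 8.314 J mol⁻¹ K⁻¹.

6.56 L

n(Fe) = 17.7 / 55.85 = 0.3169 mol, so n(e⁻) = 2 × 0.3169 = 0.6338 mol.
The cells are in series, so the same 0.6338 mol of electrons passes through the second cell.
2 H⁺ + 2 e⁻ → H₂ — 2 mol e⁻ per mol H₂, so n(H₂) = 0.6338/2 = 0.3169 mol.
V = nRT/P = (0.3169 × 8.314 × 326) / (131 × 10³) = 0.00656 m³ = 6.56 L.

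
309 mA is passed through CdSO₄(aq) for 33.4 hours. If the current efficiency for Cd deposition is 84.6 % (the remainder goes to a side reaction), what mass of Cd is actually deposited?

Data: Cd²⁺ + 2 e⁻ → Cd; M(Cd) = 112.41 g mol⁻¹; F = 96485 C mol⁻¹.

Q = I·t = 0.3090 × 120240 = 37150 C.
n(e⁻) = 37150/96485 = 0.3851 mol; theoretically n(Cd) = 0.3851/2 = 0.1925 mol, m_theo = 21.64 g.
At 84.6 % efficiency, m_actual = 0.846 × 21.64 = 18.3 g.

18.3 g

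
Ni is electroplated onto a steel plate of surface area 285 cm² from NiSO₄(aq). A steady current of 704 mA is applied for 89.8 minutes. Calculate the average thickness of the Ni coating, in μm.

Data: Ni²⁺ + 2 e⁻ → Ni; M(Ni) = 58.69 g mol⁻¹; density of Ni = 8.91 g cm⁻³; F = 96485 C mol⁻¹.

Q = I·t = 0.7040 × 5388.0 = 3793 C; n(e⁻) = 0.03931 mol.
n(Ni) = n(e⁻)/2 = 0.01966 mol, so m = 0.01966 × 58.69 = 1.154 g.
Volume = m/ρ = 1.154 / 8.91 = 0.1295 cm³.
Thickness = V/A = 0.1295 / 285 = 4.54 × 10⁻⁴ cm = 4.54 μm.

4.54 μm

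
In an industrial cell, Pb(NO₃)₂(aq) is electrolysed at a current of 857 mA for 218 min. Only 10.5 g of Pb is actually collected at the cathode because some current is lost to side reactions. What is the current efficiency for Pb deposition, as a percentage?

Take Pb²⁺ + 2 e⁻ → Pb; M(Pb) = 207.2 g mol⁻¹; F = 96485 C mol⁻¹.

87.2 %

Q = I·t = 0.8570 × 13080 = 11210 C; n(e⁻) = 11210/96485 = 0.1162 mol.
Theoretical n(Pb) = n(e⁻)/2 = 0.05809 mol, i.e. m_theo = 0.05809 × 207.2 = 12.04 g.
Efficiency = m_actual / m_theo = 10.5 / 12.04 = 87.2 %.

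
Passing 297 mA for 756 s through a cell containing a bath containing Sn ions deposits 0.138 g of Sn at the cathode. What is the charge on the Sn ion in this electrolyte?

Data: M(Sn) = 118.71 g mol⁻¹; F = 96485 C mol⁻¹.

+2

Q = I·t = 0.2970 A × 756.00 s = 224.5 C, so n(e⁻) = 224.5/96485 = 0.002327 mol.
n(Sn) deposited = 0.138 / 118.71 = 0.001162 mol.
Electrons per atom = n(e⁻)/n(Sn) = 0.002327 / 0.001162 = 2.00 ≈ 2, so the ion is Sn²⁺.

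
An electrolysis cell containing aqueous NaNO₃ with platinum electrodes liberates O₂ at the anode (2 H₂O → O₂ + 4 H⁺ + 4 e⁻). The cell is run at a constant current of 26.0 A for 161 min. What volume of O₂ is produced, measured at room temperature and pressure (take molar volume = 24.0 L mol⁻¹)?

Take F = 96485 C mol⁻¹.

Q = I·t = 26.00 A × 9660.0 s = 251200 C.
n(e⁻) = Q/F = 251200 / 96485 = 2.603 mol.
4 electrons are transferred per O₂ molecule, so n(O₂) = 2.603 / 4 = 0.6508 mol.
V = n × V_m = 0.6508 × 24.0 = 15.6 L.

15.6 L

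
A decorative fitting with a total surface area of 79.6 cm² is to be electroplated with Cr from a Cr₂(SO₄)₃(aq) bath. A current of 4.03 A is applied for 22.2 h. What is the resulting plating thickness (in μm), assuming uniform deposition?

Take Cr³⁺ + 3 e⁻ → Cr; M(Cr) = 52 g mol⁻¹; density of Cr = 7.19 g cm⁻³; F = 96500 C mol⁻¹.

1010 μm

Q = I·t = 4.030 × 79920 = 322100 C; n(e⁻) = 3.338 mol.
n(Cr) = n(e⁻)/3 = 1.113 mol, so m = 1.113 × 52 = 57.85 g.
Volume = m/ρ = 57.85 / 7.19 = 8.046 cm³.
Thickness = V/A = 8.046 / 79.6 = 0.101 cm = 1010 μm.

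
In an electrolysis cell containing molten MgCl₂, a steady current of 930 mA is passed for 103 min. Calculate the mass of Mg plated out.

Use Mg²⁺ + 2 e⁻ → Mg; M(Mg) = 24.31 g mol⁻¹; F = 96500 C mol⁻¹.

Q = I·t = 0.9300 A × 6180.0 s = 5747 C.
n(e⁻) = Q/F = 5747 / 96500 = 0.05956 mol.
Mg²⁺ + 2 e⁻ → Mg, so n(Mg) = n(e⁻)/2 = 0.02978 mol.
m = n·M = 0.02978 × 24.31 = 0.724 g.

0.724 g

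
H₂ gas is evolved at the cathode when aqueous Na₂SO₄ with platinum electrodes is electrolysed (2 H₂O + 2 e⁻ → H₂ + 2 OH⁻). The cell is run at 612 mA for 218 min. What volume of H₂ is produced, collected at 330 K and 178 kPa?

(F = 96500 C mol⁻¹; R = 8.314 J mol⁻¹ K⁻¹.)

Q = I·t = 0.6120 A × 13080 s = 8005 C.
n(e⁻) = Q/F = 8005 / 96500 = 0.08295 mol.
2 electrons are transferred per H₂ molecule, so n(H₂) = 0.08295 / 2 = 0.04148 mol.
V = nRT/P = (0.04148 × 8.314 × 330) / (178 × 10³ Pa) = 6.39 × 10⁻⁴ m³ = 0.639 L.

0.639 L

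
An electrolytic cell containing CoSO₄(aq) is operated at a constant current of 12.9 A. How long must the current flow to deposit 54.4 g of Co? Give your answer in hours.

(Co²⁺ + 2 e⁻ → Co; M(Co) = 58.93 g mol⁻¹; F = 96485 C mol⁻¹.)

n(Co) = m/M = 54.4 / 58.93 = 0.9231 mol.
Each Co atom requires 2 electrons, so n(e⁻) = 2 × 0.9231 = 1.846 mol.
Q = n(e⁻)·F = 1.846 × 96485 = 178100 C.
t = Q/I = 178100 / 12.90 A = 13810 s = 3.84 h.

3.84 h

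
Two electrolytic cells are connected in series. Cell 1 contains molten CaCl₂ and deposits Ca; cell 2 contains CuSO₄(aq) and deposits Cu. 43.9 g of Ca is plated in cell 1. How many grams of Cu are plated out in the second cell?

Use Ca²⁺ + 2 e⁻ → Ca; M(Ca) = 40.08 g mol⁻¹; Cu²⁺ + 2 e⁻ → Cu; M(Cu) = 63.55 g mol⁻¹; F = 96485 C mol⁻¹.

69.6 g

n(Ca) = 43.9 / 40.08 = 1.095 mol.
Since Ca²⁺ + 2 e⁻ → Ca, n(e⁻) passed = 2 × 1.095 = 2.191 mol.
Cells in series carry the same charge, so the same 2.191 mol of electrons passes through cell 2.
Cu²⁺ + 2 e⁻ → Cu, so n(Cu) = 2.191 / 2 = 1.095 mol.
m(Cu) = 1.095 × 63.55 = 69.6 g.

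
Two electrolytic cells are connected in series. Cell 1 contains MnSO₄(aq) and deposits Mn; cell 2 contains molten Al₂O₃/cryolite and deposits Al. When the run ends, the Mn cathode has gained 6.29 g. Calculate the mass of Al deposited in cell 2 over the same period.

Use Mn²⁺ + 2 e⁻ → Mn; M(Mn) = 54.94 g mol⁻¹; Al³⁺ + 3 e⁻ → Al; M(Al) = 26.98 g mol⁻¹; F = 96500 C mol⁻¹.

n(Mn) = 6.29 / 54.94 = 0.1145 mol.
Since Mn²⁺ + 2 e⁻ → Mn, n(e⁻) passed = 2 × 0.1145 = 0.2290 mol.
Cells in series carry the same charge, so the same 0.2290 mol of electrons passes through cell 2.
Al³⁺ + 3 e⁻ → Al, so n(Al) = 0.2290 / 3 = 0.07633 mol.
m(Al) = 0.07633 × 26.98 = 2.06 g.

2.06 g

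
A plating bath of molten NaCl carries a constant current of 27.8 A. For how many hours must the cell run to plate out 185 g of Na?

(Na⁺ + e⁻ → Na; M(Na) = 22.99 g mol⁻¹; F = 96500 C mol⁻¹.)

n(Na) = m/M = 185 / 22.99 = 8.047 mol.
Each Na atom requires 1 electron, so n(e⁻) = 1 × 8.047 = 8.047 mol.
Q = n(e⁻)·F = 8.047 × 96500 = 776500 C.
t = Q/I = 776500 / 27.80 A = 27930 s = 7.76 h.

7.76 h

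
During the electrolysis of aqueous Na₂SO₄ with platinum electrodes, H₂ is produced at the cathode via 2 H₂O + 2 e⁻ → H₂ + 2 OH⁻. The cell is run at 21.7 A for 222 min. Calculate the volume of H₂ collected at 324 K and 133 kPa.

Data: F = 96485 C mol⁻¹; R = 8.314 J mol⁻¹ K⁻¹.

Q = I·t = 21.70 A × 13320 s = 289000 C.
n(e⁻) = Q/F = 289000 / 96485 = 2.996 mol.
2 electrons are transferred per H₂ molecule, so n(H₂) = 2.996 / 2 = 1.498 mol.
V = nRT/P = (1.498 × 8.314 × 324) / (133 × 10³ Pa) = 0.0303 m³ = 30.3 L.

30.3 L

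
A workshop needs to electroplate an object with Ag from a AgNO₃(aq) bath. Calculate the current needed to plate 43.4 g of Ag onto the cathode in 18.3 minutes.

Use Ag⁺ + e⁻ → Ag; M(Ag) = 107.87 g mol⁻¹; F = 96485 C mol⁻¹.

n(Ag) = 43.4 / 107.87 = 0.4023 mol.
n(e⁻) = 1 × 0.4023 = 0.4023 mol.
Q = n(e⁻)·F = 0.4023 × 96485 = 38820 C.
I = Q/t = 38820 / 1098.0 s = 35.4 A.

35.4 A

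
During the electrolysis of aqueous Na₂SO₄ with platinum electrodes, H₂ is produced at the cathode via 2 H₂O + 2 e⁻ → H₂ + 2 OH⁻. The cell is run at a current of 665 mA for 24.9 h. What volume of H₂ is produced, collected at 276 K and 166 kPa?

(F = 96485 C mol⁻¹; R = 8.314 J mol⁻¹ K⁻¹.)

4.27 L

Q = I·t = 0.6650 A × 89640 s = 59610 C.
n(e⁻) = Q/F = 59610 / 96485 = 0.6178 mol.
2 electrons are transferred per H₂ molecule, so n(H₂) = 0.6178 / 2 = 0.3089 mol.
V = nRT/P = (0.3089 × 8.314 × 276) / (166 × 10³ Pa) = 0.00427 m³ = 4.27 L.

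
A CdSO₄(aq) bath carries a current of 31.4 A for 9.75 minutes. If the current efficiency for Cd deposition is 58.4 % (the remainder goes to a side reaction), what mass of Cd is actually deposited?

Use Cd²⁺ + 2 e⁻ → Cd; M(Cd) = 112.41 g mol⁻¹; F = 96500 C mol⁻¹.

Q = I·t = 31.40 × 585.00 = 18370 C.
n(e⁻) = 18370/96500 = 0.1904 mol; theoretically n(Cd) = 0.1904/2 = 0.09518 mol, m_theo = 10.70 g.
At 58.4 % efficiency, m_actual = 0.584 × 10.70 = 6.25 g.

6.25 g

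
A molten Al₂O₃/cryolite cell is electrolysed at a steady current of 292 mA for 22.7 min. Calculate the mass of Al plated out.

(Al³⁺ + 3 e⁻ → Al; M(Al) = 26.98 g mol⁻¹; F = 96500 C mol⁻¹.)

Q = I·t = 0.2920 A × 1362.0 s = 397.7 C.
n(e⁻) = Q/F = 397.7 / 96500 = 0.004121 mol.
Al³⁺ + 3 e⁻ → Al, so n(Al) = n(e⁻)/3 = 0.001374 mol.
m = n·M = 0.001374 × 26.98 = 0.0371 g.

0.0371 g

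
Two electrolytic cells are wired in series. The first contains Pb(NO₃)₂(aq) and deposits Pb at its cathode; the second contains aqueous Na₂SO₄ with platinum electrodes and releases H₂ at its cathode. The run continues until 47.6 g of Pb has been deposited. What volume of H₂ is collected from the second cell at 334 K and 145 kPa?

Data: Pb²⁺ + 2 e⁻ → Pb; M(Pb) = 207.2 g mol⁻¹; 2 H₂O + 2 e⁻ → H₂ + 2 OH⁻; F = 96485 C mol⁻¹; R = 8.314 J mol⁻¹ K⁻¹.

n(Pb) = 47.6 / 207.2 = 0.2297 mol, so n(e⁻) = 2 × 0.2297 = 0.4595 mol.
The cells are in series, so the same 0.4595 mol of electrons passes through the second cell.
2 H₂O + 2 e⁻ → H₂ + 2 OH⁻ — 2 mol e⁻ per mol H₂, so n(H₂) = 0.4595/2 = 0.2297 mol.
V = nRT/P = (0.2297 × 8.314 × 334) / (145 × 10³) = 0.00440 m³ = 4.40 L.

4.40 L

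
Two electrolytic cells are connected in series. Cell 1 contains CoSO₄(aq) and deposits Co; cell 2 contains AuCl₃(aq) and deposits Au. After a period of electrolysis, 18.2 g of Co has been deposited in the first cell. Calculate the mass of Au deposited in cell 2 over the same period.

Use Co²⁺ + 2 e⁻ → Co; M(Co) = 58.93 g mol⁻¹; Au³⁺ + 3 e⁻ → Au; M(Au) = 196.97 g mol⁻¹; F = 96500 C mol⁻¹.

40.6 g

n(Co) = 18.2 / 58.93 = 0.3088 mol.
Since Co²⁺ + 2 e⁻ → Co, n(e⁻) passed = 2 × 0.3088 = 0.6177 mol.
Cells in series carry the same charge, so the same 0.6177 mol of electrons passes through cell 2.
Au³⁺ + 3 e⁻ → Au, so n(Au) = 0.6177 / 3 = 0.2059 mol.
m(Au) = 0.2059 × 196.97 = 40.6 g.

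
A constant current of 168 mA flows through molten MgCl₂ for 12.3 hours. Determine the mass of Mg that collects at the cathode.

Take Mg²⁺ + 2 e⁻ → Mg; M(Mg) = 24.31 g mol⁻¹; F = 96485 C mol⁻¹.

Q = I·t = 0.1680 A × 44280 s = 7439 C.
n(e⁻) = Q/F = 7439 / 96485 = 0.07710 mol.
Mg²⁺ + 2 e⁻ → Mg, so n(Mg) = n(e⁻)/2 = 0.03855 mol.
m = n·M = 0.03855 × 24.31 = 0.937 g.

0.937 g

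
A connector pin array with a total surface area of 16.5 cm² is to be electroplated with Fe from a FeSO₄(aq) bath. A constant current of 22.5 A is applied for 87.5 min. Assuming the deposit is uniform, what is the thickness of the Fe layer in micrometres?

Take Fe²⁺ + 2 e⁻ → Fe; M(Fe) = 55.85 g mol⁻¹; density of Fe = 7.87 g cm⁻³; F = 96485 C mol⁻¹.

2630 μm

Q = I·t = 22.50 × 5250.0 = 118100 C; n(e⁻) = 1.224 mol.
n(Fe) = n(e⁻)/2 = 0.6121 mol, so m = 0.6121 × 55.85 = 34.19 g.
Volume = m/ρ = 34.19 / 7.87 = 4.344 cm³.
Thickness = V/A = 4.344 / 16.5 = 0.263 cm = 2630 μm.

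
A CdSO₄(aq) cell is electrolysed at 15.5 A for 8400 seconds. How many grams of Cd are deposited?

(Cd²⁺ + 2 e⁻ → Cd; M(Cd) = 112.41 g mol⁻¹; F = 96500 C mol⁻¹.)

Q = I·t = 15.50 A × 8400.0 s = 130200 C.
n(e⁻) = Q/F = 130200 / 96500 = 1.349 mol.
Cd²⁺ + 2 e⁻ → Cd, so n(Cd) = n(e⁻)/2 = 0.6746 mol.
m = n·M = 0.6746 × 112.41 = 75.8 g.

75.8 g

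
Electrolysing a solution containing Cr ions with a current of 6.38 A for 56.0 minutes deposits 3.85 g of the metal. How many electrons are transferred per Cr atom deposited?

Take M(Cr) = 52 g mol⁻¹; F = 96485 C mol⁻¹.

3

Q = I·t = 6.380 A × 3360.0 s = 21440 C, so n(e⁻) = 21440/96485 = 0.2222 mol.
n(Cr) deposited = 3.85 / 52 = 0.07404 mol.
Electrons per atom = n(e⁻)/n(Cr) = 0.2222 / 0.07404 = 3.00 ≈ 3, so the ion is Cr³⁺.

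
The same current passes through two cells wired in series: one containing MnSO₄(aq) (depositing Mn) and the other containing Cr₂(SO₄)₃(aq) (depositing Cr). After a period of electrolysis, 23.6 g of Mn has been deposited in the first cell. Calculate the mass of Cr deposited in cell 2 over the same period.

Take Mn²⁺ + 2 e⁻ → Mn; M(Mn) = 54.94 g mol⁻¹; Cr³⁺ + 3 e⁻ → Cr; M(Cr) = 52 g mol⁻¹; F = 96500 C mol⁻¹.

n(Mn) = 23.6 / 54.94 = 0.4296 mol.
Since Mn²⁺ + 2 e⁻ → Mn, n(e⁻) passed = 2 × 0.4296 = 0.8591 mol.
Cells in series carry the same charge, so the same 0.8591 mol of electrons passes through cell 2.
Cr³⁺ + 3 e⁻ → Cr, so n(Cr) = 0.8591 / 3 = 0.2864 mol.
m(Cr) = 0.2864 × 52 = 14.9 g.

14.9 g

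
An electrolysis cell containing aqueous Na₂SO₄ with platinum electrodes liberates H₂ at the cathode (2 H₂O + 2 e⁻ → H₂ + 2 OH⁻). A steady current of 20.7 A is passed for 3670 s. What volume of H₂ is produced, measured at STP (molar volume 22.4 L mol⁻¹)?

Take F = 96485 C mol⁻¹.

8.82 L

Q = I·t = 20.70 A × 3670.0 s = 75970 C.
n(e⁻) = Q/F = 75970 / 96485 = 0.7874 mol.
2 electrons are transferred per H₂ molecule, so n(H₂) = 0.7874 / 2 = 0.3937 mol.
V = n × V_m = 0.3937 × 22.4 = 8.82 L.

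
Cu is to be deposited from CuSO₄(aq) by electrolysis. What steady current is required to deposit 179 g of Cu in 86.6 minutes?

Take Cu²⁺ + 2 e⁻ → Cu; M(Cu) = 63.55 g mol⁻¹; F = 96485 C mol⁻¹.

105 A

n(Cu) = 179 / 63.55 = 2.817 mol.
n(e⁻) = 2 × 2.817 = 5.633 mol.
Q = n(e⁻)·F = 5.633 × 96485 = 543500 C.
I = Q/t = 543500 / 5196.0 s = 105 A.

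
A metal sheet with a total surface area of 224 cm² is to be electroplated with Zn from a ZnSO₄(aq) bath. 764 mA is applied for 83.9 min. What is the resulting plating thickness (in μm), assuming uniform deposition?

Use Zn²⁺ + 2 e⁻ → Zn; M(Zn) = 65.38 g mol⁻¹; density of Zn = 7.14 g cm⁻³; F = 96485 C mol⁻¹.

Q = I·t = 0.7640 × 5034.0 = 3846 C; n(e⁻) = 0.03986 mol.
n(Zn) = n(e⁻)/2 = 0.01993 mol, so m = 0.01993 × 65.38 = 1.303 g.
Volume = m/ρ = 1.303 / 7.14 = 0.1825 cm³.
Thickness = V/A = 0.1825 / 224 = 8.15 × 10⁻⁴ cm = 8.15 μm.

8.15 μm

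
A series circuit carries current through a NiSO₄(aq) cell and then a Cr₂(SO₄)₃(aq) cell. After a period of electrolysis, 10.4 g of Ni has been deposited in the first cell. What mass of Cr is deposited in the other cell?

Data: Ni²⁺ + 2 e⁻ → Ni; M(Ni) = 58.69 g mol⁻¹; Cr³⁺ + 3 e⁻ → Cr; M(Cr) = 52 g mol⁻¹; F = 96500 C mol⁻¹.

6.14 g

n(Ni) = 10.4 / 58.69 = 0.1772 mol.
Since Ni²⁺ + 2 e⁻ → Ni, n(e⁻) passed = 2 × 0.1772 = 0.3544 mol.
Cells in series carry the same charge, so the same 0.3544 mol of electrons passes through cell 2.
Cr³⁺ + 3 e⁻ → Cr, so n(Cr) = 0.3544 / 3 = 0.1181 mol.
m(Cr) = 0.1181 × 52 = 6.14 g.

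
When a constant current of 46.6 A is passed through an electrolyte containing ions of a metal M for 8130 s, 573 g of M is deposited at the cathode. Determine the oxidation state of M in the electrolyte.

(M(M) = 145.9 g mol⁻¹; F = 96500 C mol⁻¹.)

+1

Q = I·t = 46.60 A × 8130.0 s = 378900 C, so n(e⁻) = 378900/96500 = 3.926 mol.
n(M) deposited = 573 / 145.9 = 3.927 mol.
Electrons per atom = n(e⁻)/n(M) = 3.926 / 3.927 = 1.00 ≈ 1, so the ion is M⁺.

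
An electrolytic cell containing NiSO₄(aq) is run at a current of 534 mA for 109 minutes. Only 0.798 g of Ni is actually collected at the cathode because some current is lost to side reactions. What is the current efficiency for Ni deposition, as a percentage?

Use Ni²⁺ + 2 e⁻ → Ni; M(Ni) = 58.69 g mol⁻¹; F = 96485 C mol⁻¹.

Q = I·t = 0.5340 × 6540.0 = 3492 C; n(e⁻) = 3492/96485 = 0.03620 mol.
Theoretical n(Ni) = n(e⁻)/2 = 0.01810 mol, i.e. m_theo = 0.01810 × 58.69 = 1.062 g.
Efficiency = m_actual / m_theo = 0.798 / 1.062 = 75.1 %.

75.1 %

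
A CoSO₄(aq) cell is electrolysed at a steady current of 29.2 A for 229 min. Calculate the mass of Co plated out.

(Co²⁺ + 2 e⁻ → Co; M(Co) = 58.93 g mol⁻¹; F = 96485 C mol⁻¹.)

Q = I·t = 29.20 A × 13740 s = 401200 C.
n(e⁻) = Q/F = 401200 / 96485 = 4.158 mol.
Co²⁺ + 2 e⁻ → Co, so n(Co) = n(e⁻)/2 = 2.079 mol.
m = n·M = 2.079 × 58.93 = 123 g.

123 g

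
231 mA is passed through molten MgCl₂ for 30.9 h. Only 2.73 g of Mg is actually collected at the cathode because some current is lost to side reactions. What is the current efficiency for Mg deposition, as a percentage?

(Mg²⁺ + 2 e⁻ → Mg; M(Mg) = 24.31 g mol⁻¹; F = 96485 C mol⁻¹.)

Q = I·t = 0.2310 × 111240 = 25700 C; n(e⁻) = 25700/96485 = 0.2663 mol.
Theoretical n(Mg) = n(e⁻)/2 = 0.1332 mol, i.e. m_theo = 0.1332 × 24.31 = 3.237 g.
Efficiency = m_actual / m_theo = 2.73 / 3.237 = 84.3 %.

84.3 %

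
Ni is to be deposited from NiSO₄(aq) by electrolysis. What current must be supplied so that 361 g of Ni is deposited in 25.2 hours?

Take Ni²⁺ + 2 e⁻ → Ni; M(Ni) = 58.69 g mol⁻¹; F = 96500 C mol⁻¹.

n(Ni) = 361 / 58.69 = 6.151 mol.
n(e⁻) = 2 × 6.151 = 12.30 mol.
Q = n(e⁻)·F = 12.30 × 96500 = 1187000 C.
I = Q/t = 1187000 / 90720 s = 13.1 A.

13.1 A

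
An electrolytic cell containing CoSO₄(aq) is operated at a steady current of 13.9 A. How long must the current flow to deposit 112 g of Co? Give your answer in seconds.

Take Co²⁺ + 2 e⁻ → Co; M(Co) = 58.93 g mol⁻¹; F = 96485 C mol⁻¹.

n(Co) = m/M = 112 / 58.93 = 1.901 mol.
Each Co atom requires 2 electrons, so n(e⁻) = 2 × 1.901 = 3.801 mol.
Q = n(e⁻)·F = 3.801 × 96485 = 366800 C.
t = Q/I = 366800 / 13.90 A = 26380 s.

26400 s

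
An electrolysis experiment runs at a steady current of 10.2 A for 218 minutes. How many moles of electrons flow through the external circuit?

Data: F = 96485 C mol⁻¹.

Q = I·t = 10.20 A × 13080 s = 133400 C.
n(e⁻) = Q/F = 133400 / 96485 = 1.38 mol.

1.38 mol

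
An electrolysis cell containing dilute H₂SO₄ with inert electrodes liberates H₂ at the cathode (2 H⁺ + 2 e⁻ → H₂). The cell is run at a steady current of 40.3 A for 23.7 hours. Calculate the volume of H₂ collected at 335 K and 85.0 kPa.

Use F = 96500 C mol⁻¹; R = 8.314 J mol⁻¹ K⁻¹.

Q = I·t = 40.30 A × 85320 s = 3438000 C.
n(e⁻) = Q/F = 3438000 / 96500 = 35.63 mol.
2 electrons are transferred per H₂ molecule, so n(H₂) = 35.63 / 2 = 17.82 mol.
V = nRT/P = (17.82 × 8.314 × 335) / (85.0 × 10³ Pa) = 0.584 m³ = 584 L.

584 L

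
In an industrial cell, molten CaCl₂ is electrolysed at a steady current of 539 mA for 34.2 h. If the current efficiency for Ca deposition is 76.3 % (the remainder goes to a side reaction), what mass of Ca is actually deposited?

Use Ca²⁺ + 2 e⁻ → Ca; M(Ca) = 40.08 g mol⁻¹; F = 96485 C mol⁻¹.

Q = I·t = 0.5390 × 123120 = 66360 C.
n(e⁻) = 66360/96485 = 0.6878 mol; theoretically n(Ca) = 0.6878/2 = 0.3439 mol, m_theo = 13.78 g.
At 76.3 % efficiency, m_actual = 0.763 × 13.78 = 10.5 g.

10.5 g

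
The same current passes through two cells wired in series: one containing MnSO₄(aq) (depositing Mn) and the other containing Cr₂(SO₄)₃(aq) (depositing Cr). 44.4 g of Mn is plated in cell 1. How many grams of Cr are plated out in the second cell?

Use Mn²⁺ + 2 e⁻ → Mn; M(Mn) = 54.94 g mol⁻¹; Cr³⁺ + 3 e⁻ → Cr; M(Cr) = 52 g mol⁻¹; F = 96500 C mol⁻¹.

n(Mn) = 44.4 / 54.94 = 0.8082 mol.
Since Mn²⁺ + 2 e⁻ → Mn, n(e⁻) passed = 2 × 0.8082 = 1.616 mol.
Cells in series carry the same charge, so the same 1.616 mol of electrons passes through cell 2.
Cr³⁺ + 3 e⁻ → Cr, so n(Cr) = 1.616 / 3 = 0.5388 mol.
m(Cr) = 0.5388 × 52 = 28.0 g.

28.0 g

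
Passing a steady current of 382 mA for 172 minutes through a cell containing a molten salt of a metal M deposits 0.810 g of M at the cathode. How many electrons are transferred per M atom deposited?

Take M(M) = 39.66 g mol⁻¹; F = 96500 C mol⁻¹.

2

Q = I·t = 0.3820 A × 10320 s = 3942 C, so n(e⁻) = 3942/96500 = 0.04085 mol.
n(M) deposited = 0.810 / 39.66 = 0.02042 mol.
Electrons per atom = n(e⁻)/n(M) = 0.04085 / 0.02042 = 2.00 ≈ 2, so the ion is M²⁺.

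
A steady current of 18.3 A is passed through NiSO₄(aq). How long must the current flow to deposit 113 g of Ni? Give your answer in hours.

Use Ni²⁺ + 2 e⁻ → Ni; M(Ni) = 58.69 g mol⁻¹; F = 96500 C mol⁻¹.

5.64 h

n(Ni) = m/M = 113 / 58.69 = 1.925 mol.
Each Ni atom requires 2 electrons, so n(e⁻) = 2 × 1.925 = 3.851 mol.
Q = n(e⁻)·F = 3.851 × 96500 = 371600 C.
t = Q/I = 371600 / 18.30 A = 20310 s = 5.64 h.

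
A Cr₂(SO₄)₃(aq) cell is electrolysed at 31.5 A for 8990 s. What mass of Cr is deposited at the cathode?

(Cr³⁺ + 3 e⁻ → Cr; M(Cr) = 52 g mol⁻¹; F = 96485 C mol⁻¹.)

Q = I·t = 31.50 A × 8990.0 s = 283200 C.
n(e⁻) = Q/F = 283200 / 96485 = 2.935 mol.
Cr³⁺ + 3 e⁻ → Cr, so n(Cr) = n(e⁻)/3 = 0.9783 mol.
m = n·M = 0.9783 × 52 = 50.9 g.

50.9 g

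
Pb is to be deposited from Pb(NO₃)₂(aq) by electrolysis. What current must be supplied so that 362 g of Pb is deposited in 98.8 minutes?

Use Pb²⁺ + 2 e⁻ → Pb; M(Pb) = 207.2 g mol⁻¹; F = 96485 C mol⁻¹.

56.9 A

n(Pb) = 362 / 207.2 = 1.747 mol.
n(e⁻) = 2 × 1.747 = 3.494 mol.
Q = n(e⁻)·F = 3.494 × 96485 = 337100 C.
I = Q/t = 337100 / 5928.0 s = 56.9 A.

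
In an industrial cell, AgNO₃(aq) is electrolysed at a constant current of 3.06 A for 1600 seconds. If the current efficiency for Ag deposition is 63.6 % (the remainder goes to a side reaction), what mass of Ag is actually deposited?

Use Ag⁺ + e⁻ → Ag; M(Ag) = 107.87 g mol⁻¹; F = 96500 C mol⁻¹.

3.48 g

Q = I·t = 3.060 × 1600.0 = 4896 C.
n(e⁻) = 4896/96500 = 0.05074 mol; theoretically n(Ag) = 0.05074/1 = 0.05074 mol, m_theo = 5.473 g.
At 63.6 % efficiency, m_actual = 0.636 × 5.473 = 3.48 g.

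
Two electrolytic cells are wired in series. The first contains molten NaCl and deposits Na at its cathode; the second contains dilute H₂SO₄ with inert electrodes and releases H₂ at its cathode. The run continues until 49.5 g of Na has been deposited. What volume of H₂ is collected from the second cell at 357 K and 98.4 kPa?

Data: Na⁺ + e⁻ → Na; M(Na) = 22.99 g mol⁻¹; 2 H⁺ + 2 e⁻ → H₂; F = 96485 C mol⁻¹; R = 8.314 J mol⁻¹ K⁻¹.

n(Na) = 49.5 / 22.99 = 2.153 mol, so n(e⁻) = 1 × 2.153 = 2.153 mol.
The cells are in series, so the same 2.153 mol of electrons passes through the second cell.
2 H⁺ + 2 e⁻ → H₂ — 2 mol e⁻ per mol H₂, so n(H₂) = 2.153/2 = 1.077 mol.
V = nRT/P = (1.077 × 8.314 × 357) / (98.4 × 10³) = 0.0325 m³ = 32.5 L.

32.5 L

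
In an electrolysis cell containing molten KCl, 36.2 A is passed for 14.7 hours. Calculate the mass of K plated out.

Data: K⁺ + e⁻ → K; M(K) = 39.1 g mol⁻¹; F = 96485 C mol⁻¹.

776 g

Q = I·t = 36.20 A × 52920 s = 1916000 C.
n(e⁻) = Q/F = 1916000 / 96485 = 19.85 mol.
K⁺ + e⁻ → K, so n(K) = n(e⁻)/1 = 19.85 mol.
m = n·M = 19.85 × 39.1 = 776 g.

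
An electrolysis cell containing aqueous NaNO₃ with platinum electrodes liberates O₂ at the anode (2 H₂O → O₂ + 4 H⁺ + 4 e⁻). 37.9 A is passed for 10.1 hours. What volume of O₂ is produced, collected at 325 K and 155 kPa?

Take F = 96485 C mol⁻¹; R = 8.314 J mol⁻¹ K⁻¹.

Q = I·t = 37.90 A × 36360 s = 1378000 C.
n(e⁻) = Q/F = 1378000 / 96485 = 14.28 mol.
4 electrons are transferred per O₂ molecule, so n(O₂) = 14.28 / 4 = 3.571 mol.
V = nRT/P = (3.571 × 8.314 × 325) / (155 × 10³ Pa) = 0.0622 m³ = 62.2 L.

62.2 L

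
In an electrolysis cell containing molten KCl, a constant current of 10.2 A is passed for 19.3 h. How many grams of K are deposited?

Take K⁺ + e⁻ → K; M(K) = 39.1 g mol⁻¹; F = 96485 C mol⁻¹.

Q = I·t = 10.20 A × 69480 s = 708700 C.
n(e⁻) = Q/F = 708700 / 96485 = 7.345 mol.
K⁺ + e⁻ → K, so n(K) = n(e⁻)/1 = 7.345 mol.
m = n·M = 7.345 × 39.1 = 287 g.

287 g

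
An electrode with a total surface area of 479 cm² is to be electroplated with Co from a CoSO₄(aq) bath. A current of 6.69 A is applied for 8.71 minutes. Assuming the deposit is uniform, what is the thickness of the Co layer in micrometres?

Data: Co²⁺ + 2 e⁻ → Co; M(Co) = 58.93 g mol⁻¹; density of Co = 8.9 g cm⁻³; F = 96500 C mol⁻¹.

Q = I·t = 6.690 × 522.60 = 3496 C; n(e⁻) = 0.03623 mol.
n(Co) = n(e⁻)/2 = 0.01811 mol, so m = 0.01811 × 58.93 = 1.068 g.
Volume = m/ρ = 1.068 / 8.9 = 0.1199 cm³.
Thickness = V/A = 0.1199 / 479 = 2.50 × 10⁻⁴ cm = 2.50 μm.

2.50 μm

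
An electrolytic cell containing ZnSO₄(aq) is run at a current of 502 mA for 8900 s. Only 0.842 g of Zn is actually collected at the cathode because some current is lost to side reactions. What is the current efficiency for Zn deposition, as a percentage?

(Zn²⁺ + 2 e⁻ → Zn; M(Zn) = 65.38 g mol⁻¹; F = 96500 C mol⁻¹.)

55.6 %

Q = I·t = 0.5020 × 8900.0 = 4468 C; n(e⁻) = 4468/96500 = 0.04630 mol.
Theoretical n(Zn) = n(e⁻)/2 = 0.02315 mol, i.e. m_theo = 0.02315 × 65.38 = 1.513 g.
Efficiency = m_actual / m_theo = 0.842 / 1.513 = 55.6 %.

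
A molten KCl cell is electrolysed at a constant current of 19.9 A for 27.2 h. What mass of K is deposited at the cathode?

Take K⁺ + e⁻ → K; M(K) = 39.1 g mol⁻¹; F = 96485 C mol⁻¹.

790 g

Q = I·t = 19.90 A × 97920 s = 1949000 C.
n(e⁻) = Q/F = 1949000 / 96485 = 20.20 mol.
K⁺ + e⁻ → K, so n(K) = n(e⁻)/1 = 20.20 mol.
m = n·M = 20.20 × 39.1 = 790 g.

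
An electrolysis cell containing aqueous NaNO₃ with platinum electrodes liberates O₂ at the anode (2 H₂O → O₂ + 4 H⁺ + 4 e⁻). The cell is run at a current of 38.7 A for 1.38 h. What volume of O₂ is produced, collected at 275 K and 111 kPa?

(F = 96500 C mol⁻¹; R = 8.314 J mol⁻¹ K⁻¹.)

Q = I·t = 38.70 A × 4968.0 s = 192300 C.
n(e⁻) = Q/F = 192300 / 96500 = 1.992 mol.
4 electrons are transferred per O₂ molecule, so n(O₂) = 1.992 / 4 = 0.4981 mol.
V = nRT/P = (0.4981 × 8.314 × 275) / (111 × 10³ Pa) = 0.0103 m³ = 10.3 L.

10.3 L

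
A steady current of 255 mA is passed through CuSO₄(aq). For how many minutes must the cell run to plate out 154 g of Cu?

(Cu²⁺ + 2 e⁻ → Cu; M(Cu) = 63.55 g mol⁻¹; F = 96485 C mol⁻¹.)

n(Cu) = m/M = 154 / 63.55 = 2.423 mol.
Each Cu atom requires 2 electrons, so n(e⁻) = 2 × 2.423 = 4.847 mol.
Q = n(e⁻)·F = 4.847 × 96485 = 467600 C.
t = Q/I = 467600 / 0.2550 A = 1834000 s = 30600 min.

30600 min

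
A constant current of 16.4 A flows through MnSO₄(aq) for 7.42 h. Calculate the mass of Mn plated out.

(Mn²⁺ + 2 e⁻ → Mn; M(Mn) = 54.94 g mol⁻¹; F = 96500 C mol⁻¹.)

Q = I·t = 16.40 A × 26712 s = 438100 C.
n(e⁻) = Q/F = 438100 / 96500 = 4.540 mol.
Mn²⁺ + 2 e⁻ → Mn, so n(Mn) = n(e⁻)/2 = 2.270 mol.
m = n·M = 2.270 × 54.94 = 125 g.

125 g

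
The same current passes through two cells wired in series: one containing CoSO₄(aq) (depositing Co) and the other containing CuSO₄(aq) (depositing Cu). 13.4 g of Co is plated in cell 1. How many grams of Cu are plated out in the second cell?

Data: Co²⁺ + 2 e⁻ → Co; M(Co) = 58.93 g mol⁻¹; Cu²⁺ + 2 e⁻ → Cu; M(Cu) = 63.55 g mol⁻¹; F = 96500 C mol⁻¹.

n(Co) = 13.4 / 58.93 = 0.2274 mol.
Since Co²⁺ + 2 e⁻ → Co, n(e⁻) passed = 2 × 0.2274 = 0.4548 mol.
Cells in series carry the same charge, so the same 0.4548 mol of electrons passes through cell 2.
Cu²⁺ + 2 e⁻ → Cu, so n(Cu) = 0.4548 / 2 = 0.2274 mol.
m(Cu) = 0.2274 × 63.55 = 14.5 g.

14.5 g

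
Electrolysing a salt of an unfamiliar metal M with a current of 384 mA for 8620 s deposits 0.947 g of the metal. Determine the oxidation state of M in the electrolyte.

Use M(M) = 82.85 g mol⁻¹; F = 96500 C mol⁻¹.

+3

Q = I·t = 0.3840 A × 8620.0 s = 3310 C, so n(e⁻) = 3310/96500 = 0.03430 mol.
n(M) deposited = 0.947 / 82.85 = 0.01143 mol.
Electrons per atom = n(e⁻)/n(M) = 0.03430 / 0.01143 = 3.00 ≈ 3, so the ion is M³⁺.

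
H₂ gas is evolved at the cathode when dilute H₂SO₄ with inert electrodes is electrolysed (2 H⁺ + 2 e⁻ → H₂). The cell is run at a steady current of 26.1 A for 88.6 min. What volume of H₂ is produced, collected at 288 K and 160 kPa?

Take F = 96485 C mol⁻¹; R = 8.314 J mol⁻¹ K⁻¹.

10.8 L

Q = I·t = 26.10 A × 5316.0 s = 138700 C.
n(e⁻) = Q/F = 138700 / 96485 = 1.438 mol.
2 electrons are transferred per H₂ molecule, so n(H₂) = 1.438 / 2 = 0.7190 mol.
V = nRT/P = (0.7190 × 8.314 × 288) / (160 × 10³ Pa) = 0.0108 m³ = 10.8 L.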